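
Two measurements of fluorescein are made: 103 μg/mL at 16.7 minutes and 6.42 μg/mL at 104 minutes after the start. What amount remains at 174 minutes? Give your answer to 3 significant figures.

Over Δt = 104 − 16.7 = 87.3 minutes, the level fell by a factor of 103/6.42 ≈ 16.044.
n = log₂(16.044) ≈ 4.0039 half-lives, so t½ = 87.3/4.0039 ≈ 21.804 minutes.
From t = 104 to t = 174: 6.42 × (1/2)^((174−104)/21.804) ≈ 0.69356 μg/mL.

0.694 μg/mL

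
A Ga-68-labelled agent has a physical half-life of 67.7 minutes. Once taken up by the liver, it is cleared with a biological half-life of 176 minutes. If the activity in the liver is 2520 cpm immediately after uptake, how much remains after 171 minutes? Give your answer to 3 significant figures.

1/t_eff = 1/t_phys + 1/t_biol = 1/67.7 + 1/176 = 0.020453 per minute.
t_eff = 67.7 × 176 / (67.7 + 176) ≈ 48.893 minutes.
Remaining = 2520 × (1/2)^(171/48.893) = 2520 × (1/2)^3.4974 ≈ 223.13 cpm.

223 cpm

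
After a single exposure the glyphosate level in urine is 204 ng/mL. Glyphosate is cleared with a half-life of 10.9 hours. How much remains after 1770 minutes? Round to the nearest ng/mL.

Convert the elapsed time: 1770 minutes = 29.5 hours.
Number of half-lives: n = 29.5/10.9 ≈ 2.7064.
Remaining = 204 × (1/2)^2.7064 = 204 × 0.15321 ≈ 31.255 ng/mL.

31 ng/mL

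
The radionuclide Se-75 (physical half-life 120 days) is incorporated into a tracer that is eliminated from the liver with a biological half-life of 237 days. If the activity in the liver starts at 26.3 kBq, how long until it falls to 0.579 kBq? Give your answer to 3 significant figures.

1/t_eff = 1/t_phys + 1/t_biol = 1/120 + 1/237 = 0.012553 per day.
t_eff = 120 × 237 / (120 + 237) ≈ 79.664 days.
n = log₂(26.3/0.579) ≈ 5.5054; t = 5.5054 × 79.664 ≈ 438.58 days.

439 days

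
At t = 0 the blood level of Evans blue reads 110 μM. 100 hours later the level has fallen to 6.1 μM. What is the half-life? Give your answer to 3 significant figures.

A/A₀ = 6.1/110 ≈ 0.055455.
n = log₂(18.033) ≈ 4.1726 half-lives elapsed in 100 hours.
t½ = 100/4.1726 ≈ 23.966 hours.

24.0 hours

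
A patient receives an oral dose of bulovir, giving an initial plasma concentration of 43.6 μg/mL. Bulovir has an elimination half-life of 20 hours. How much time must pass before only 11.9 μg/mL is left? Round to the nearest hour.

37 hours

Fraction remaining = 11.9/43.6 ≈ 0.27294.
n = log₂(43.6/11.9) = ln(3.6639)/ln 2 ≈ 1.8734 half-lives.
t = n × t½ = 1.8734 × 20 ≈ 37.467 hours.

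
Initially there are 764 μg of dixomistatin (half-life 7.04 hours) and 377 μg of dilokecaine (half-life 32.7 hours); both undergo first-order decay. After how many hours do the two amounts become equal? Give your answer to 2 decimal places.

9.14 hours

Set 764·(1/2)^(t/7.04) = 377·(1/2)^(t/32.7).
Taking log₂: log₂(764/377) = t·(1/7.04 − 1/32.7).
log₂(2.0265) = 1.019; 1/7.04 − 1/32.7 = 0.11146.
t = 1.019 / 0.11146 ≈ 9.142 hours.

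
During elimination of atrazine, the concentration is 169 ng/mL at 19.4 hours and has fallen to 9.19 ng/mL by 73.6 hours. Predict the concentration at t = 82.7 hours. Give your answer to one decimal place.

Over Δt = 73.6 − 19.4 = 54.2 hours, the level fell by a factor of 169/9.19 ≈ 18.39.
n = log₂(18.39) ≈ 4.2008 half-lives, so t½ = 54.2/4.2008 ≈ 12.902 hours.
From t = 73.6 to t = 82.7: 9.19 × (1/2)^((82.7−73.6)/12.902) ≈ 5.6364 ng/mL.

5.6 ng/mL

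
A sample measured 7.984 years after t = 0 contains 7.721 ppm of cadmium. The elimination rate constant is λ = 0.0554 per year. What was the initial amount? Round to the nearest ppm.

12 ppm

t½ = ln 2 / λ = 0.69315 / 0.0554 ≈ 12.512 years.
Number of half-lives elapsed: n = 7.984/12.512 ≈ 0.63812.
A₀ = A × 2^n = 7.721 × 2^0.63812 = 7.721 × 1.5563 ≈ 12.016 ppm.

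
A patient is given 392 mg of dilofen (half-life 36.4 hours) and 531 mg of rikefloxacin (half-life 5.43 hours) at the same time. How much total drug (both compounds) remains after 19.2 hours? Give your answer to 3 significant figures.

318 mg

dilofen: 392 × (1/2)^(19.2/36.4) = 392 × (1/2)^0.52747 ≈ 271.96 mg.
rikefloxacin: 531 × (1/2)^(19.2/5.43) = 531 × (1/2)^3.5359 ≈ 45.78 mg.
Total = 271.96 + 45.78 ≈ 317.74 mg.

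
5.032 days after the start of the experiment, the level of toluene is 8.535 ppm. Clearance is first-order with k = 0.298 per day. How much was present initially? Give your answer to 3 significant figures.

t½ = ln 2 / k = 0.69315 / 0.298 ≈ 2.326 days.
Number of half-lives elapsed: n = 5.032/2.326 ≈ 2.1634.
A₀ = A × 2^n = 8.535 × 2^2.1634 = 8.535 × 4.4796 ≈ 38.233 ppm.

38.2 ppm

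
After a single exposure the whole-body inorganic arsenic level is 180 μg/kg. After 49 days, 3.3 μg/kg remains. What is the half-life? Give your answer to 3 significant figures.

A/A₀ = 3.3/180 ≈ 0.018333.
n = log₂(54.545) ≈ 5.7694 half-lives elapsed in 49 days.
t½ = 49/5.7694 ≈ 8.4931 days.

8.49 days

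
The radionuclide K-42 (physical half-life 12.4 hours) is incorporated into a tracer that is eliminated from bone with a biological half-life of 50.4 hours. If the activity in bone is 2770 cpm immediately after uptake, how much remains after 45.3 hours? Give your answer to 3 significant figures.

1/t_eff = 1/t_phys + 1/t_biol = 1/12.4 + 1/50.4 = 0.10049 per hour.
t_eff = 12.4 × 50.4 / (12.4 + 50.4) ≈ 9.9516 hours.
Remaining = 2770 × (1/2)^(45.3/9.9516) = 2770 × (1/2)^4.552 ≈ 118.08 cpm.

118 cpm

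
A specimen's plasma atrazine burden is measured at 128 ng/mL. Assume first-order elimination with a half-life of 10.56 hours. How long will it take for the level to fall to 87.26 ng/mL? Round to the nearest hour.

6 hours

Fraction remaining = 87.26/128 ≈ 0.68172.
n = log₂(128/87.26) = ln(1.4669)/ln 2 ≈ 0.55275 half-lives.
t = n × t½ = 0.55275 × 10.56 ≈ 5.8371 hours.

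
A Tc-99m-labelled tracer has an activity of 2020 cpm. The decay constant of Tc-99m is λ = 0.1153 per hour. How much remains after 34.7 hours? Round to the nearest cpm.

37 cpm

t½ = ln 2 / λ = 0.69315 / 0.1153 ≈ 6.0117 hours.
Number of half-lives: n = 34.7/6.0117 ≈ 5.7721.
Remaining = 2020 × (1/2)^5.7721 = 2020 × 0.018299 ≈ 36.964 cpm.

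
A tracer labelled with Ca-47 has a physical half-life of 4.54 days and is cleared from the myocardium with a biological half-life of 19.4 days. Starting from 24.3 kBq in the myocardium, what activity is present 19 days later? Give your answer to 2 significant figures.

1/t_eff = 1/t_phys + 1/t_biol = 1/4.54 + 1/19.4 = 0.27181 per day.
t_eff = 4.54 × 19.4 / (4.54 + 19.4) ≈ 3.679 days.
Remaining = 24.3 × (1/2)^(19/3.679) = 24.3 × (1/2)^5.1644 ≈ 0.67759 kBq.

0.68 kBq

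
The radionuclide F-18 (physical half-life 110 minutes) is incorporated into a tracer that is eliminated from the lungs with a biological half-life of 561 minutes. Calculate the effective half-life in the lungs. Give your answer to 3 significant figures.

92.0 minutes

1/t_eff = 1/t_phys + 1/t_biol = 1/110 + 1/561 = 0.010873 per minute.
t_eff = 110 × 561 / (110 + 561) ≈ 91.967 minutes.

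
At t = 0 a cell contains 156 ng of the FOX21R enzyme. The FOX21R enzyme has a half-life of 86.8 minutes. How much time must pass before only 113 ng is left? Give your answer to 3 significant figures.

40.4 minutes

Fraction remaining = 113/156 ≈ 0.72436.
n = log₂(156/113) = ln(1.3805)/ln 2 ≈ 0.46522 half-lives.
t = n × t½ = 0.46522 × 86.8 ≈ 40.381 minutes.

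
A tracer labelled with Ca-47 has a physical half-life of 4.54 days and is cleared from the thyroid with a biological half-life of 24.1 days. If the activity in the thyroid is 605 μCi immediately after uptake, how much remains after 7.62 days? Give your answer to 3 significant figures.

1/t_eff = 1/t_phys + 1/t_biol = 1/4.54 + 1/24.1 = 0.26176 per day.
t_eff = 4.54 × 24.1 / (4.54 + 24.1) ≈ 3.8203 days.
Remaining = 605 × (1/2)^(7.62/3.8203) = 605 × (1/2)^1.9946 ≈ 151.82 μCi.

152 μCi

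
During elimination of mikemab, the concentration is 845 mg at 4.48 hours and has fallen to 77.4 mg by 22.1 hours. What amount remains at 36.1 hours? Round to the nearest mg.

12 mg

Over Δt = 22.1 − 4.48 = 17.62 hours, the level fell by a factor of 845/77.4 ≈ 10.917.
n = log₂(10.917) ≈ 3.4485 half-lives, so t½ = 17.62/3.4485 ≈ 5.1094 hours.
From t = 22.1 to t = 36.1: 77.4 × (1/2)^((36.1−22.1)/5.1094) ≈ 11.585 mg.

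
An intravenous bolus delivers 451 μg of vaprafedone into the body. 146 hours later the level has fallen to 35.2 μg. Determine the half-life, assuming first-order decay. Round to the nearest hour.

A/A₀ = 35.2/451 ≈ 0.078049.
n = log₂(12.812) ≈ 3.6795 half-lives elapsed in 146 hours.
t½ = 146/3.6795 ≈ 39.68 hours.

40 hours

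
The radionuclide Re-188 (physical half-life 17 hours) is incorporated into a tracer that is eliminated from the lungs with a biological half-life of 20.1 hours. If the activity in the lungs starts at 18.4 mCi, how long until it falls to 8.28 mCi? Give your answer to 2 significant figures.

11 hours

1/t_eff = 1/t_phys + 1/t_biol = 1/17 + 1/20.1 = 0.10857 per hour.
t_eff = 17 × 20.1 / (17 + 20.1) ≈ 9.2102 hours.
n = log₂(18.4/8.28) ≈ 1.152; t = 1.152 × 9.2102 ≈ 10.61 hours.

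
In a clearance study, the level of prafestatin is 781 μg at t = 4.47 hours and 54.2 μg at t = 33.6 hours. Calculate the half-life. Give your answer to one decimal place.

Over Δt = 33.6 − 4.47 = 29.13 hours, the level fell by a factor of 781/54.2 ≈ 14.41.
n = log₂(14.41) ≈ 3.849 half-lives, so t½ = 29.13/3.849 ≈ 7.5683 hours.

7.6 hours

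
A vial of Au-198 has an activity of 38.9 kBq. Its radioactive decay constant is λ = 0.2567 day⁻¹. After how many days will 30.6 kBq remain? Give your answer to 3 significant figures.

0.935 days

t½ = ln 2 / λ = 0.69315 / 0.2567 ≈ 2.7002 days.
Fraction remaining = 30.6/38.9 ≈ 0.78663.
n = log₂(38.9/30.6) = ln(1.2712)/ln 2 ≈ 0.34624 half-lives.
t = n × t½ = 0.34624 × 2.7002 ≈ 0.93492 days.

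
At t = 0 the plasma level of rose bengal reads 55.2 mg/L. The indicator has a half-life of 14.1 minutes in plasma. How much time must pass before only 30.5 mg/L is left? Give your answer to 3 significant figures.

Fraction remaining = 30.5/55.2 ≈ 0.55254.
n = log₂(55.2/30.5) = ln(1.8098)/ln 2 ≈ 0.85586 half-lives.
t = n × t½ = 0.85586 × 14.1 ≈ 12.068 minutes.

12.1 minutes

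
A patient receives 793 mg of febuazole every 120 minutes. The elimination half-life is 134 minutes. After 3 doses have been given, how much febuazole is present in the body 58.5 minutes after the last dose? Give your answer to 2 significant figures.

1100 mg

The 3 doses were given 298.5, 178.5, 58.5 minutes ago.
Total = 793·(1/2)^(298.5/134) + 793·(1/2)^(178.5/134) + 793·(1/2)^(58.5/134)
      = 169.31 + 314.97 + 585.94 ≈ 1070.2 mg.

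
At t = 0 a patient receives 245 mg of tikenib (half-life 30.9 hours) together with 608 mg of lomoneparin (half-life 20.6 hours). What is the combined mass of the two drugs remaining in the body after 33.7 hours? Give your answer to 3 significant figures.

tikenib: 245 × (1/2)^(33.7/30.9) = 245 × (1/2)^1.0906 ≈ 115.04 mg.
lomoneparin: 608 × (1/2)^(33.7/20.6) = 608 × (1/2)^1.6359 ≈ 195.63 mg.
Total = 115.04 + 195.63 ≈ 310.68 mg.

311 mg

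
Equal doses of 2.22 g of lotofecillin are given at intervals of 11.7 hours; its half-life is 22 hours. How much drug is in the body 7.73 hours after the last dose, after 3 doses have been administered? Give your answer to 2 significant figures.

3.8 g

The 3 doses were given 31.13, 19.43, 7.73 hours ago.
Total = 2.22·(1/2)^(31.13/22) + 2.22·(1/2)^(19.43/22) + 2.22·(1/2)^(7.73/22)
      = 0.83252 + 1.2036 + 1.7401 ≈ 3.7763 g.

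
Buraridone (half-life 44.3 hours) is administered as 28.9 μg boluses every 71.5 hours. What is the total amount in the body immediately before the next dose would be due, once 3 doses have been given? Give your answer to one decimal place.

The 3 doses were given 214.5, 143, 71.5 hours ago.
Total = 28.9·(1/2)^(214.5/44.3) + 28.9·(1/2)^(143/44.3) + 28.9·(1/2)^(71.5/44.3)
      = 1.0077 + 3.0844 + 9.4414 ≈ 13.534 μg.

13.5 μg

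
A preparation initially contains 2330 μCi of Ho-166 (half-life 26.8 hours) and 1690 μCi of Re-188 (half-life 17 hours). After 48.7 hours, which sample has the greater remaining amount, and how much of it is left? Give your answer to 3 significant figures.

Ho-166, 661 μCi

Ho-166: 2330 × (1/2)^1.8172 ≈ 661.2 μCi.
Re-188: 1690 × (1/2)^2.8647 ≈ 232.02 μCi.
Ho-166 has more remaining, at ≈ 661.2 μCi.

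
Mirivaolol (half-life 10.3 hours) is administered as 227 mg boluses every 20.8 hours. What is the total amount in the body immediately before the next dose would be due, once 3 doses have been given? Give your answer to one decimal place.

The 3 doses were given 62.4, 41.6, 20.8 hours ago.
Total = 227·(1/2)^(62.4/10.3) + 227·(1/2)^(41.6/10.3) + 227·(1/2)^(20.8/10.3)
      = 3.4065 + 13.811 + 55.991 ≈ 73.209 mg.

73.2 mg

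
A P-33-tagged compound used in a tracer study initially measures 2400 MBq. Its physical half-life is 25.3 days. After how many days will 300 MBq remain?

300/2400 = 1/8, so 3 half-lives have elapsed.
t = 3 × 25.3 = 75.9 days.

75.9 days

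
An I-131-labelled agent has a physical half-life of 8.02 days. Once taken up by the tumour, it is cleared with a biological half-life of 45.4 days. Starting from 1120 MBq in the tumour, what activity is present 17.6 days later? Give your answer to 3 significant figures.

187 MBq

1/t_eff = 1/t_phys + 1/t_biol = 1/8.02 + 1/45.4 = 0.14671 per day.
t_eff = 8.02 × 45.4 / (8.02 + 45.4) ≈ 6.8159 days.
Remaining = 1120 × (1/2)^(17.6/6.8159) = 1120 × (1/2)^2.5822 ≈ 187.03 MBq.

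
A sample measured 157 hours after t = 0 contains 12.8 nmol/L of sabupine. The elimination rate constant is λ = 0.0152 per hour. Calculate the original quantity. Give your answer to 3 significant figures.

139 nmol/L

t½ = ln 2 / λ = 0.69315 / 0.0152 ≈ 45.602 hours.
Number of half-lives elapsed: n = 157/45.602 ≈ 3.4428.
A₀ = A × 2^n = 12.8 × 2^3.4428 = 12.8 × 10.874 ≈ 139.19 nmol/L.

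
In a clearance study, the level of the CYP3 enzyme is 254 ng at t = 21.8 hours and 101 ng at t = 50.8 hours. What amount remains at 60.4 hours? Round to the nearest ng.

Over Δt = 50.8 − 21.8 = 29 hours, the level fell by a factor of 254/101 ≈ 2.5149.
n = log₂(2.5149) ≈ 1.3305 half-lives, so t½ = 29/1.3305 ≈ 21.797 hours.
From t = 50.8 to t = 60.4: 101 × (1/2)^((60.4−50.8)/21.797) ≈ 74.428 ng.

74 ng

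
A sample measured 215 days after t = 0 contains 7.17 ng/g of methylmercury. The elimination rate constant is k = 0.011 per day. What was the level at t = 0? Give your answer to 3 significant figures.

76.3 ng/g

t½ = ln 2 / k = 0.69315 / 0.011 ≈ 63.013 days.
Number of half-lives elapsed: n = 215/63.013 ≈ 3.412.
A₀ = A × 2^n = 7.17 × 2^3.412 = 7.17 × 10.644 ≈ 76.318 ng/g.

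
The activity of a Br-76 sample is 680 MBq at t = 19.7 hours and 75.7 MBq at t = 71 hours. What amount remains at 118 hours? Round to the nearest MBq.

Over Δt = 71 − 19.7 = 51.3 hours, the level fell by a factor of 680/75.7 ≈ 8.9828.
n = log₂(8.9828) ≈ 3.1672 half-lives, so t½ = 51.3/3.1672 ≈ 16.197 hours.
From t = 71 to t = 118: 75.7 × (1/2)^((118−71)/16.197) ≈ 10.13 MBq.

10 MBq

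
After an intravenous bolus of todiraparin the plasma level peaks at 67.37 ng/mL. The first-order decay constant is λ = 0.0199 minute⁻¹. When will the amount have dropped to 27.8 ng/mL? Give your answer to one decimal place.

t½ = ln 2 / λ = 0.69315 / 0.0199 ≈ 34.832 minutes.
Fraction remaining = 27.8/67.37 ≈ 0.41265.
n = log₂(67.37/27.8) = ln(2.4234)/ln 2 ≈ 1.277 half-lives.
t = n × t½ = 1.277 × 34.832 ≈ 44.481 minutes.

44.5 minutes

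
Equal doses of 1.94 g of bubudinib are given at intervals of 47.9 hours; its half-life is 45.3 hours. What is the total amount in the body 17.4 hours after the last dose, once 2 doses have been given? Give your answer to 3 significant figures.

The 2 doses were given 65.3, 17.4 hours ago.
Total = 1.94·(1/2)^(65.3/45.3) + 1.94·(1/2)^(17.4/45.3)
      = 0.71428 + 1.4865 ≈ 2.2008 g.

2.20 g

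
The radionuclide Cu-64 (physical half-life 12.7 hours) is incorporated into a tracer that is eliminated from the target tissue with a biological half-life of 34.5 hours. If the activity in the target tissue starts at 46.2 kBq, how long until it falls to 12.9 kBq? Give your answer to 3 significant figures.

17.1 hours

1/t_eff = 1/t_phys + 1/t_biol = 1/12.7 + 1/34.5 = 0.10773 per hour.
t_eff = 12.7 × 34.5 / (12.7 + 34.5) ≈ 9.2828 hours.
n = log₂(46.2/12.9) ≈ 1.8405; t = 1.8405 × 9.2828 ≈ 17.085 hours.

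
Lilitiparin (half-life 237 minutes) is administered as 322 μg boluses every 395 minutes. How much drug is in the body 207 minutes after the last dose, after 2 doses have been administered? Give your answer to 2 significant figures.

230 μg

The 2 doses were given 602, 207 minutes ago.
Total = 322·(1/2)^(602/237) + 322·(1/2)^(207/237)
      = 55.362 + 175.76 ≈ 231.13 μg.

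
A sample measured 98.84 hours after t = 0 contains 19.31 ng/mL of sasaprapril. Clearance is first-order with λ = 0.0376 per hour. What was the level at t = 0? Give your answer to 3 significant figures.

t½ = ln 2 / λ = 0.69315 / 0.0376 ≈ 18.435 hours.
Number of half-lives elapsed: n = 98.84/18.435 ≈ 5.3616.
A₀ = A × 2^n = 19.31 × 2^5.3616 = 19.31 × 41.115 ≈ 793.94 ng/mL.

794 ng/mL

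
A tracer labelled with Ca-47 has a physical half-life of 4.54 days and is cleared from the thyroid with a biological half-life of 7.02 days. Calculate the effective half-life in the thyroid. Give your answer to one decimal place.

2.8 days

1/t_eff = 1/t_phys + 1/t_biol = 1/4.54 + 1/7.02 = 0.36271 per day.
t_eff = 4.54 × 7.02 / (4.54 + 7.02) ≈ 2.757 days.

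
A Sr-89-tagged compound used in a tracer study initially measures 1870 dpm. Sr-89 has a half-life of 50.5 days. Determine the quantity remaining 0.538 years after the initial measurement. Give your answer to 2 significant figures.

Convert the elapsed time: 0.538 years = 196.37 days.
Number of half-lives: n = 196.37/50.5 ≈ 3.8885.
Remaining = 1870 × (1/2)^3.8885 = 1870 × 0.067521 ≈ 126.26 dpm.

130 dpm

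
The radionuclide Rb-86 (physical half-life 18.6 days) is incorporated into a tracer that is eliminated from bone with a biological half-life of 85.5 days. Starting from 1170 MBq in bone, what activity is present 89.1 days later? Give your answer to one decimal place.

20.5 MBq

1/t_eff = 1/t_phys + 1/t_biol = 1/18.6 + 1/85.5 = 0.065459 per day.
t_eff = 18.6 × 85.5 / (18.6 + 85.5) ≈ 15.277 days.
Remaining = 1170 × (1/2)^(89.1/15.277) = 1170 × (1/2)^5.8324 ≈ 20.533 MBq.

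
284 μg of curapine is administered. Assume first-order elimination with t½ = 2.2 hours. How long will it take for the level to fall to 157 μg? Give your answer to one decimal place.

Fraction remaining = 157/284 ≈ 0.55282.
n = log₂(284/157) = ln(1.8089)/ln 2 ≈ 0.85513 half-lives.
t = n × t½ = 0.85513 × 2.2 ≈ 1.8813 hours.

1.9 hours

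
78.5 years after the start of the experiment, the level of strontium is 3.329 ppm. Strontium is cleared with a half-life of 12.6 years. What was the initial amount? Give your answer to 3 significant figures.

Number of half-lives elapsed: n = 78.5/12.6 ≈ 6.2302.
A₀ = A × 2^n = 3.329 × 2^6.2302 = 3.329 × 75.07 ≈ 249.91 ppm.

250 ppm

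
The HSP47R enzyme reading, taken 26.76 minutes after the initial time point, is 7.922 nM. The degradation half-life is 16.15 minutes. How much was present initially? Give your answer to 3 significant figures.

Number of half-lives elapsed: n = 26.76/16.15 ≈ 1.657.
A₀ = A × 2^n = 7.922 × 2^1.657 = 7.922 × 3.1535 ≈ 24.982 nM.

25.0 nM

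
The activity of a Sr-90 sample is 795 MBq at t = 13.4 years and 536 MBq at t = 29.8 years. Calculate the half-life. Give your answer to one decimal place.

Over Δt = 29.8 − 13.4 = 16.4 years, the level fell by a factor of 795/536 ≈ 1.4832.
n = log₂(1.4832) ≈ 0.56872 half-lives, so t½ = 16.4/0.56872 ≈ 28.837 years.

28.8 years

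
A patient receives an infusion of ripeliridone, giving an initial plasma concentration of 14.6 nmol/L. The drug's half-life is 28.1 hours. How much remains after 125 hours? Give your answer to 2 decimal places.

0.67 nmol/L

Number of half-lives: n = 125/28.1 ≈ 4.4484.
Remaining = 14.6 × (1/2)^4.4484 = 14.6 × 0.045803 ≈ 0.66873 nmol/L.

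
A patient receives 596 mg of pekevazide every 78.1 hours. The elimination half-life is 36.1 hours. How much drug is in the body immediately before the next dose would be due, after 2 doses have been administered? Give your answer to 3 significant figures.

163 mg

The 2 doses were given 156.2, 78.1 hours ago.
Total = 596·(1/2)^(156.2/36.1) + 596·(1/2)^(78.1/36.1)
      = 29.698 + 133.04 ≈ 162.74 mg.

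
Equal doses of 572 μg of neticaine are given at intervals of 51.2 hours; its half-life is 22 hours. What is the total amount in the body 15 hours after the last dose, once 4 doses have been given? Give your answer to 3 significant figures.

445 μg

The 4 doses were given 168.6, 117.4, 66.2, 15 hours ago.
Total = 572·(1/2)^(168.6/22) + 572·(1/2)^(117.4/22) + 572·(1/2)^(66.2/22) + 572·(1/2)^(15/22)
      = 2.8211 + 14.158 + 71.051 + 356.57 ≈ 444.6 μg.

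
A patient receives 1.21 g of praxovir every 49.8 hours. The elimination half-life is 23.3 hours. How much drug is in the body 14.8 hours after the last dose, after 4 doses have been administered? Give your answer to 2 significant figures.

The 4 doses were given 164.2, 114.4, 64.6, 14.8 hours ago.
Total = 1.21·(1/2)^(164.2/23.3) + 1.21·(1/2)^(114.4/23.3) + 1.21·(1/2)^(64.6/23.3) + 1.21·(1/2)^(14.8/23.3)
      = 0.0091488 + 0.04025 + 0.17708 + 0.77906 ≈ 1.0055 g.

1.0 g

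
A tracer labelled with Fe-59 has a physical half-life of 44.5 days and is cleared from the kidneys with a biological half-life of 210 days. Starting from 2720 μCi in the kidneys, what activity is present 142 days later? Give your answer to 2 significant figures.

1/t_eff = 1/t_phys + 1/t_biol = 1/44.5 + 1/210 = 0.027234 per day.
t_eff = 44.5 × 210 / (44.5 + 210) ≈ 36.719 days.
Remaining = 2720 × (1/2)^(142/36.719) = 2720 × (1/2)^3.8672 ≈ 186.39 μCi.

190 μCi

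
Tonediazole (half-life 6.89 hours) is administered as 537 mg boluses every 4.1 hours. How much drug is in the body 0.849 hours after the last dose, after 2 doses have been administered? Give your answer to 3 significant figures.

The 2 doses were given 4.949, 0.849 hours ago.
Total = 537·(1/2)^(4.949/6.89) + 537·(1/2)^(0.849/6.89)
      = 326.4 + 493.04 ≈ 819.44 mg.

819 mg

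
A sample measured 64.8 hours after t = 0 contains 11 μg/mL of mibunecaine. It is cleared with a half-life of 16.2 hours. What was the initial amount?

176 μg/mL

Number of half-lives elapsed: n = 64.8/16.2 ≈ 4.
A₀ = A × 2^n = 11 × 2^4 = 11 × 16 ≈ 176 μg/mL.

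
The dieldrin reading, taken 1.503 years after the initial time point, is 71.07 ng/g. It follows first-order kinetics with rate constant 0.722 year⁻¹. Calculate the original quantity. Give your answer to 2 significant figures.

t½ = ln 2 / λ = 0.69315 / 0.722 ≈ 0.96004 years.
Number of half-lives elapsed: n = 1.503/0.96004 ≈ 1.5656.
A₀ = A × 2^n = 71.07 × 2^1.5656 = 71.07 × 2.9599 ≈ 210.36 ng/g.

210 ng/g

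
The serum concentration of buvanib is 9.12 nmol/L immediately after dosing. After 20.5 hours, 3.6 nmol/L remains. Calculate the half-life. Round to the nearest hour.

A/A₀ = 3.6/9.12 ≈ 0.39474.
n = log₂(2.5333) ≈ 1.341 half-lives elapsed in 20.5 hours.
t½ = 20.5/1.341 ≈ 15.287 hours.

15 hours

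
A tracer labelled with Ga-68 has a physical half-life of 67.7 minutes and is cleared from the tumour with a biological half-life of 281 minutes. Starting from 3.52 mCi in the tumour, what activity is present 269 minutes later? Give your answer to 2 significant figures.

1/t_eff = 1/t_phys + 1/t_biol = 1/67.7 + 1/281 = 0.01833 per minute.
t_eff = 67.7 × 281 / (67.7 + 281) ≈ 54.556 minutes.
Remaining = 3.52 × (1/2)^(269/54.556) = 3.52 × (1/2)^4.9307 ≈ 0.11541 mCi.

0.12 mCi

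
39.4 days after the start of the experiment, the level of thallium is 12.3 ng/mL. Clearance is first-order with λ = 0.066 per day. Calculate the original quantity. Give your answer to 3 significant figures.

t½ = ln 2 / λ = 0.69315 / 0.066 ≈ 10.502 days.
Number of half-lives elapsed: n = 39.4/10.502 ≈ 3.7516.
A₀ = A × 2^n = 12.3 × 2^3.7516 = 12.3 × 13.469 ≈ 165.67 ng/mL.

166 ng/mL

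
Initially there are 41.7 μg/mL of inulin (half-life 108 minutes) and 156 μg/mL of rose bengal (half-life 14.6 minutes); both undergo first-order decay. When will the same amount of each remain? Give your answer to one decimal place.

Set 41.7·(1/2)^(t/108) = 156·(1/2)^(t/14.6).
Taking log₂: log₂(41.7/156) = t·(1/108 − 1/14.6).
log₂(0.26731) = -1.9034; 1/108 − 1/14.6 = -0.059234.
t = -1.9034 / -0.059234 ≈ 32.134 minutes.

32.1 minutes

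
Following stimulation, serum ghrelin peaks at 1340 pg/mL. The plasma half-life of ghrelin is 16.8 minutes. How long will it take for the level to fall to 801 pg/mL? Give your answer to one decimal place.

Fraction remaining = 801/1340 ≈ 0.59776.
n = log₂(1340/801) = ln(1.6729)/ln 2 ≈ 0.74236 half-lives.
t = n × t½ = 0.74236 × 16.8 ≈ 12.472 minutes.

12.5 minutes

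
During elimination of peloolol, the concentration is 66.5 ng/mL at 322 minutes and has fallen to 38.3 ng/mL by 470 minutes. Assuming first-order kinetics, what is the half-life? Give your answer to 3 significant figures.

186 minutes

Over Δt = 470 − 322 = 148 minutes, the level fell by a factor of 66.5/38.3 ≈ 1.7363.
n = log₂(1.7363) ≈ 0.79601 half-lives, so t½ = 148/0.79601 ≈ 185.93 minutes.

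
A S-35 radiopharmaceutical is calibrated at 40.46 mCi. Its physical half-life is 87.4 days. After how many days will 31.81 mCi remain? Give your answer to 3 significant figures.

30.3 days

Fraction remaining = 31.81/40.46 ≈ 0.78621.
n = log₂(40.46/31.81) = ln(1.2719)/ln 2 ≈ 0.34702 half-lives.
t = n × t½ = 0.34702 × 87.4 ≈ 30.329 days.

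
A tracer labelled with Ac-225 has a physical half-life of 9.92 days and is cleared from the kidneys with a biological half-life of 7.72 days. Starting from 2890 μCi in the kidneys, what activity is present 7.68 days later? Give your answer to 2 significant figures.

850 μCi

1/t_eff = 1/t_phys + 1/t_biol = 1/9.92 + 1/7.72 = 0.23034 per day.
t_eff = 9.92 × 7.72 / (9.92 + 7.72) ≈ 4.3414 days.
Remaining = 2890 × (1/2)^(7.68/4.3414) = 2890 × (1/2)^1.769 ≈ 847.95 μCi.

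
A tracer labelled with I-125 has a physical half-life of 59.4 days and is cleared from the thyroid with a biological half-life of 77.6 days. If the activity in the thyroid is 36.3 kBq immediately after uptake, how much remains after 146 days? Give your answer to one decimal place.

1/t_eff = 1/t_phys + 1/t_biol = 1/59.4 + 1/77.6 = 0.029722 per day.
t_eff = 59.4 × 77.6 / (59.4 + 77.6) ≈ 33.646 days.
Remaining = 36.3 × (1/2)^(146/33.646) = 36.3 × (1/2)^4.3394 ≈ 1.7932 kBq.

1.8 kBq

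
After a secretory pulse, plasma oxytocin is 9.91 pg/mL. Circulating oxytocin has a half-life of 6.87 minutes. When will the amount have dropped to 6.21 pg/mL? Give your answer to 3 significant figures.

4.63 minutes

Fraction remaining = 6.21/9.91 ≈ 0.62664.
n = log₂(9.91/6.21) = ln(1.5958)/ln 2 ≈ 0.67429 half-lives.
t = n × t½ = 0.67429 × 6.87 ≈ 4.6324 minutes.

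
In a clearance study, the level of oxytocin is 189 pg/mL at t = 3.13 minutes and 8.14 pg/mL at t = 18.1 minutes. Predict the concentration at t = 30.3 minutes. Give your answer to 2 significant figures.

Over Δt = 18.1 − 3.13 = 14.97 minutes, the level fell by a factor of 189/8.14 ≈ 23.219.
n = log₂(23.219) ≈ 4.5372 half-lives, so t½ = 14.97/4.5372 ≈ 3.2994 minutes.
From t = 18.1 to t = 30.3: 8.14 × (1/2)^((30.3−18.1)/3.2994) ≈ 0.62736 pg/mL.

0.63 pg/mL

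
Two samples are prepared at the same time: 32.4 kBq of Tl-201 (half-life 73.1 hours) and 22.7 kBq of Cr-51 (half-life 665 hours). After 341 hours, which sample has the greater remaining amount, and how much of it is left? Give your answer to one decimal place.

Tl-201: 32.4 × (1/2)^4.6648 ≈ 1.2773 kBq.
Cr-51: 22.7 × (1/2)^0.51278 ≈ 15.91 kBq.
Cr-51 has more remaining, at ≈ 15.91 kBq.

Cr-51, 15.9 kBq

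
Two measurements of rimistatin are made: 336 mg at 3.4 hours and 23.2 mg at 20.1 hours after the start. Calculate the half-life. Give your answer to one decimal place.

Over Δt = 20.1 − 3.4 = 16.7 hours, the level fell by a factor of 336/23.2 ≈ 14.483.
n = log₂(14.483) ≈ 3.8563 half-lives, so t½ = 16.7/3.8563 ≈ 4.3306 hours.

4.3 hours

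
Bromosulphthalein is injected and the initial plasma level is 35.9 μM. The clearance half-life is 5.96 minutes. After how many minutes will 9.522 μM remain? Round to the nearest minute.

11 minutes

Fraction remaining = 9.522/35.9 ≈ 0.26524.
n = log₂(35.9/9.522) = ln(3.7702)/ln 2 ≈ 1.9146 half-lives.
t = n × t½ = 1.9146 × 5.96 ≈ 11.411 minutes.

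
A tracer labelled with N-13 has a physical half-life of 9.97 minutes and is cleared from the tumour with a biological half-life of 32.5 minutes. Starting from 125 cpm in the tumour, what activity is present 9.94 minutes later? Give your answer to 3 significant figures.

1/t_eff = 1/t_phys + 1/t_biol = 1/9.97 + 1/32.5 = 0.13107 per minute.
t_eff = 9.97 × 32.5 / (9.97 + 32.5) ≈ 7.6295 minutes.
Remaining = 125 × (1/2)^(9.94/7.6295) = 125 × (1/2)^1.3028 ≈ 50.666 cpm.

50.7 cpm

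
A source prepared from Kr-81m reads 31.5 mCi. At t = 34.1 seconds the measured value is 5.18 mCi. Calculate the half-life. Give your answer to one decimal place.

13.1 seconds

A/A₀ = 5.18/31.5 ≈ 0.16444.
n = log₂(6.0811) ≈ 2.6043 half-lives elapsed in 34.1 seconds.
t½ = 34.1/2.6043 ≈ 13.094 seconds.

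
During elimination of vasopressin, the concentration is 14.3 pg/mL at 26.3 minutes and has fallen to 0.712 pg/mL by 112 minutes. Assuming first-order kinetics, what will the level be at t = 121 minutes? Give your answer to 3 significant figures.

0.520 pg/mL

Over Δt = 112 − 26.3 = 85.7 minutes, the level fell by a factor of 14.3/0.712 ≈ 20.084.
n = log₂(20.084) ≈ 4.328 half-lives, so t½ = 85.7/4.328 ≈ 19.801 minutes.
From t = 112 to t = 121: 0.712 × (1/2)^((121−112)/19.801) ≈ 0.51959 pg/mL.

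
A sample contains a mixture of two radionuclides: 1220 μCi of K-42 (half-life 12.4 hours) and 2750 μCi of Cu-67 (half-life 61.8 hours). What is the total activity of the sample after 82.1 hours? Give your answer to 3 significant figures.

K-42: 1220 × (1/2)^(82.1/12.4) = 1220 × (1/2)^6.621 ≈ 12.395 μCi.
Cu-67: 2750 × (1/2)^(82.1/61.8) = 2750 × (1/2)^1.3285 ≈ 1095 μCi.
Total = 12.395 + 1095 ≈ 1107.4 μCi.

1110 μCi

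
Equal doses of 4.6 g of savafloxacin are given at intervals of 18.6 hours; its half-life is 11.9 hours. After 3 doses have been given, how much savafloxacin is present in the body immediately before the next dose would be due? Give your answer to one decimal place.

2.3 g

The 3 doses were given 55.8, 37.2, 18.6 hours ago.
Total = 4.6·(1/2)^(55.8/11.9) + 4.6·(1/2)^(37.2/11.9) + 4.6·(1/2)^(18.6/11.9)
      = 0.17832 + 0.52689 + 1.5568 ≈ 2.262 g.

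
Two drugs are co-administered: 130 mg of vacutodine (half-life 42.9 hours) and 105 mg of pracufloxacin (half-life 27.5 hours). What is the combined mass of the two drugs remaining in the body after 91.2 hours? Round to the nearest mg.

vacutodine: 130 × (1/2)^(91.2/42.9) = 130 × (1/2)^2.1259 ≈ 29.785 mg.
pracufloxacin: 105 × (1/2)^(91.2/27.5) = 105 × (1/2)^3.3164 ≈ 10.541 mg.
Total = 29.785 + 10.541 ≈ 40.325 mg.

40 mg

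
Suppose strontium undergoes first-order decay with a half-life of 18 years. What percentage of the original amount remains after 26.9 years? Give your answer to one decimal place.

35.5%

n = 26.9/18 ≈ 1.4944 half-lives.
Fraction remaining = (1/2)^1.4944 ≈ 0.35492, i.e. 35.492%.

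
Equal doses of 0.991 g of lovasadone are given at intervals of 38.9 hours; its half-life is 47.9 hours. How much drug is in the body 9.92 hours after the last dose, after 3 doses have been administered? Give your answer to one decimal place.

1.6 g

The 3 doses were given 87.72, 48.82, 9.92 hours ago.
Total = 0.991·(1/2)^(87.72/47.9) + 0.991·(1/2)^(48.82/47.9) + 0.991·(1/2)^(9.92/47.9)
      = 0.27848 + 0.48895 + 0.85848 ≈ 1.6259 g.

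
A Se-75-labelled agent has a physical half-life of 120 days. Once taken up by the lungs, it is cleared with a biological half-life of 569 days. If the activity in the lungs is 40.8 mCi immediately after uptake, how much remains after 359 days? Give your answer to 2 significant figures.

3.3 mCi

1/t_eff = 1/t_phys + 1/t_biol = 1/120 + 1/569 = 0.010091 per day.
t_eff = 120 × 569 / (120 + 569) ≈ 99.1 days.
Remaining = 40.8 × (1/2)^(359/99.1) = 40.8 × (1/2)^3.6226 ≈ 3.3125 mCi.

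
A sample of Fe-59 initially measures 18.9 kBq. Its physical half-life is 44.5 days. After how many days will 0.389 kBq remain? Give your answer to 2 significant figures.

Fraction remaining = 0.389/18.9 ≈ 0.020582.
n = log₂(18.9/0.389) = ln(48.586)/ln 2 ≈ 5.6025 half-lives.
t = n × t½ = 5.6025 × 44.5 ≈ 249.31 days.

250 days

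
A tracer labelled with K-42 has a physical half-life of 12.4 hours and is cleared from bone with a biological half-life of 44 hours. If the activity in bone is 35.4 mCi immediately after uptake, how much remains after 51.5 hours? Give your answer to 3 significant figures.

0.884 mCi

1/t_eff = 1/t_phys + 1/t_biol = 1/12.4 + 1/44 = 0.10337 per hour.
t_eff = 12.4 × 44 / (12.4 + 44) ≈ 9.6738 hours.
Remaining = 35.4 × (1/2)^(51.5/9.6738) = 35.4 × (1/2)^5.3237 ≈ 0.88393 mCi.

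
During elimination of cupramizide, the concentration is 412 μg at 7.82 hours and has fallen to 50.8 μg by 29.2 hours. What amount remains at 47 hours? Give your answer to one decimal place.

Over Δt = 29.2 − 7.82 = 21.38 hours, the level fell by a factor of 412/50.8 ≈ 8.1102.
n = log₂(8.1102) ≈ 3.0197 half-lives, so t½ = 21.38/3.0197 ≈ 7.0801 hours.
From t = 29.2 to t = 47: 50.8 × (1/2)^((47−29.2)/7.0801) ≈ 8.8929 μg.

8.9 μg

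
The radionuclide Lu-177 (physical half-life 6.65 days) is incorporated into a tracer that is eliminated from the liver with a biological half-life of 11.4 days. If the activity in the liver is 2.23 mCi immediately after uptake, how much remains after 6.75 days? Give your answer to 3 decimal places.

0.732 mCi

1/t_eff = 1/t_phys + 1/t_biol = 1/6.65 + 1/11.4 = 0.2381 per day.
t_eff = 6.65 × 11.4 / (6.65 + 11.4) ≈ 4.2 days.
Remaining = 2.23 × (1/2)^(6.75/4.2) = 2.23 × (1/2)^1.6071 ≈ 0.73199 mCi.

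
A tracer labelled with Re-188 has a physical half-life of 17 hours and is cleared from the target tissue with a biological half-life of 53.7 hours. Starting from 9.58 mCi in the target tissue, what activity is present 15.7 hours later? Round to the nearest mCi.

1/t_eff = 1/t_phys + 1/t_biol = 1/17 + 1/53.7 = 0.077446 per hour.
t_eff = 17 × 53.7 / (17 + 53.7) ≈ 12.912 hours.
Remaining = 9.58 × (1/2)^(15.7/12.912) = 9.58 × (1/2)^1.2159 ≈ 4.1242 mCi.

4 mCi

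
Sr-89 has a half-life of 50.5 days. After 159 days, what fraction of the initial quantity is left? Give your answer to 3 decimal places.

n = 159/50.5 ≈ 3.1485 half-lives.
Fraction remaining = (1/2)^3.1485 ≈ 0.11277.

0.113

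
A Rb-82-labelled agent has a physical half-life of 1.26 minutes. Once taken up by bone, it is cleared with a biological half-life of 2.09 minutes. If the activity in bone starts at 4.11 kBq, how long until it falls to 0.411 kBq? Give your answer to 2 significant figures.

2.6 minutes

1/t_eff = 1/t_phys + 1/t_biol = 1/1.26 + 1/2.09 = 1.2721 per minute.
t_eff = 1.26 × 2.09 / (1.26 + 2.09) ≈ 0.78609 minutes.
n = log₂(4.11/0.411) ≈ 3.3219; t = 3.3219 × 0.78609 ≈ 2.6113 minutes.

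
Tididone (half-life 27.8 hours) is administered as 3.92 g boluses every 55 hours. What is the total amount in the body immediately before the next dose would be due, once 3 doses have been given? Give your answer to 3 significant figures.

The 3 doses were given 165, 110, 55 hours ago.
Total = 3.92·(1/2)^(165/27.8) + 3.92·(1/2)^(110/27.8) + 3.92·(1/2)^(55/27.8)
      = 0.064062 + 0.25244 + 0.99477 ≈ 1.3113 g.

1.31 g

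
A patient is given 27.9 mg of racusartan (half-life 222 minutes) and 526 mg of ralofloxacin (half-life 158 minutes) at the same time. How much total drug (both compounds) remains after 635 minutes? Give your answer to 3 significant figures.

36.3 mg

racusartan: 27.9 × (1/2)^(635/222) = 27.9 × (1/2)^2.8604 ≈ 3.8419 mg.
ralofloxacin: 526 × (1/2)^(635/158) = 526 × (1/2)^4.019 ≈ 32.445 mg.
Total = 3.8419 + 32.445 ≈ 36.287 mg.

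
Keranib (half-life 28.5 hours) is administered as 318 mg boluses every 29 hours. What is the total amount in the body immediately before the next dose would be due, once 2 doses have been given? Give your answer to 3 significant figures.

235 mg

The 2 doses were given 58, 29 hours ago.
Total = 318·(1/2)^(58/28.5) + 318·(1/2)^(29/28.5)
      = 77.59 + 157.08 ≈ 234.67 mg.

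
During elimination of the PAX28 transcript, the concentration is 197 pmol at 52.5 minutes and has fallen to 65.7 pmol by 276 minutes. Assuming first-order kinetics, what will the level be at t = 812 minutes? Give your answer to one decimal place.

4.7 pmol

Over Δt = 276 − 52.5 = 223.5 minutes, the level fell by a factor of 197/65.7 ≈ 2.9985.
n = log₂(2.9985) ≈ 1.5842 half-lives, so t½ = 223.5/1.5842 ≈ 141.08 minutes.
From t = 276 to t = 812: 65.7 × (1/2)^((812−276)/141.08) ≈ 4.7191 pmol.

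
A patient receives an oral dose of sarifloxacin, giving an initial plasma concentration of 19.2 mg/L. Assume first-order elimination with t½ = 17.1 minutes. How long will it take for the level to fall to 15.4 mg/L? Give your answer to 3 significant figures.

5.44 minutes

Fraction remaining = 15.4/19.2 ≈ 0.80208.
n = log₂(19.2/15.4) = ln(1.2468)/ln 2 ≈ 0.31818 half-lives.
t = n × t½ = 0.31818 × 17.1 ≈ 5.4408 minutes.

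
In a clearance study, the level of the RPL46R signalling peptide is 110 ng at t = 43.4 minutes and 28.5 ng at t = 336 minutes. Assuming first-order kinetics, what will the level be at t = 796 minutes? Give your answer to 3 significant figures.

Over Δt = 336 − 43.4 = 292.6 minutes, the level fell by a factor of 110/28.5 ≈ 3.8596.
n = log₂(3.8596) ≈ 1.9485 half-lives, so t½ = 292.6/1.9485 ≈ 150.17 minutes.
From t = 336 to t = 796: 28.5 × (1/2)^((796−336)/150.17) ≈ 3.4098 ng.

3.41 ng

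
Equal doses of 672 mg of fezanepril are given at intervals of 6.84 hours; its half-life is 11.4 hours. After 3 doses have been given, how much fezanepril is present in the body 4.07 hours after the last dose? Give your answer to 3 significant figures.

The 3 doses were given 17.75, 10.91, 4.07 hours ago.
Total = 672·(1/2)^(17.75/11.4) + 672·(1/2)^(10.91/11.4) + 672·(1/2)^(4.07/11.4)
      = 228.38 + 346.16 + 524.68 ≈ 1099.2 mg.

1100 mg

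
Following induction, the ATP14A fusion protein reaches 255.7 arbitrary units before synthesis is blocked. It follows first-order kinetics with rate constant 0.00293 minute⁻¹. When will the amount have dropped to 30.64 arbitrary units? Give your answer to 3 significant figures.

t½ = ln 2 / k = 0.69315 / 0.00293 ≈ 236.57 minutes.
Fraction remaining = 30.64/255.7 ≈ 0.11983.
n = log₂(255.7/30.64) = ln(8.3453)/ln 2 ≈ 3.061 half-lives.
t = n × t½ = 3.061 × 236.57 ≈ 724.13 minutes.

724 minutes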